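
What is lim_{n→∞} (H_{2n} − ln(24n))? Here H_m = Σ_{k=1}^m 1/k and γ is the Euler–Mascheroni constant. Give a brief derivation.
lim = −ln 12 + γ

By Euler-Maclaurin, H_m = ln m + γ + O(1/m). So
  H_{2n} − ln(24n) = ln(2n) + γ − ln(24n) + O(1/n)
                       = ln(2/24) + γ + O(1/n).
Hence the limit is ln(2/24) + γ (= −ln 12).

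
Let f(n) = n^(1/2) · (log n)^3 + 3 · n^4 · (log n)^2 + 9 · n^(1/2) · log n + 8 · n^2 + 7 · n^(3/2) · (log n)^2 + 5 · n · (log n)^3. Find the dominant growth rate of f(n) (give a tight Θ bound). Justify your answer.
f(n) ∈ Θ(n^4 · (log n)^2)

Compare the terms by growth order. For large n, n^a · (log n)^b dominates n^a' · (log n)^b' iff a > a', or (a = a' and b > b'). Ranking the 6 terms shows the dominant one is 3 · n^4 · (log n)^2. Hence f(n) ∈ Θ(n^4 · (log n)^2).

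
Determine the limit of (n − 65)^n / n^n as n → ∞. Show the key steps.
lim = e^(−65)

Rewrite as (1 − 65/n)^(n). By the standard limit (1 + x/n)^n → e^x, we have (1 − 65/n)^n → e^(−65), and raising to the 1st power gives e^(−65).
More precisely, ln[(1 − 65/n)^(n)] = n · ln(1 − 65/n) = n · (-65/n + O(1/n^2)) = -65 + O(1/n) → -65.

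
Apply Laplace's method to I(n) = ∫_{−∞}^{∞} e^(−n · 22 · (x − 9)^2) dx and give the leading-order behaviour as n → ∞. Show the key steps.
I(n) = sqrt(π/(22n))

Here φ(x) = 22 · (x − 9)^2 has its unique minimum at x* = 9 with φ(x*) = 0 and φ''(x*) = 44. Laplace's method gives
  I(n) ~ e^(−n φ(x*)) · sqrt(2π / (n · φ''(x*))) = sqrt(2π / (44n)) = sqrt(π/(22n)).
This is exact: substituting u = (x − 9)·sqrt(22n) gives I(n) = (1/sqrt(22n)) ∫_{−∞}^{∞} e^(−u^2) du = sqrt(π/(22n)).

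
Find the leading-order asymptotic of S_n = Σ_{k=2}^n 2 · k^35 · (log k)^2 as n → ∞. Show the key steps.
S_n ~ n^36 · (log n)^2 / 18

By integral comparison, S_n = ∫_1^n 2 · x^35 · (log x)^2 dx + O(n^35 · (log n)^2). For the integral, the leading term of ∫_1^n x^35 (log x)^2 dx is n^36/36 · (log n)^2 (by repeated integration by parts; each step lowers the log-exponent and produces a relatively O(1/log n) correction). Hence S_n ~ n^36 · (log n)^2 / 18.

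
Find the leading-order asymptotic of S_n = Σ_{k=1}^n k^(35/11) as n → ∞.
S_n ~ (11/46) · n^(46/11)

Integral comparison: Σ_{k=1}^n k^(35/11) = ∫_0^n x^(35/11) dx + O(n^(35/11)). The integral is n^(1 + 35/11) / (1 + 35/11) = n^((35+11)/11) / ((35+11)/11) = (11/46) · n^(46/11).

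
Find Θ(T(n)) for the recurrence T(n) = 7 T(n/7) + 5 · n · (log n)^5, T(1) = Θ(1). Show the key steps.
T(n) = Θ(n · (log n)^6)

Here log_7 7 = 1 and f(n) = 5 · n · (log n)^5 = Θ(n^(log_7 7) · (log n)^5). This is the extended Case 2 of the master theorem (f matches the critical exponent up to log factors), giving T(n) = Θ(n^(log_7 7) · (log n)^(5+1)) = Θ(n · (log n)^6).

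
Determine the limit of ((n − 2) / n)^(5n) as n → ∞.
lim = e^(−10)

Rewrite as (1 − 2/n)^(5n). By the standard limit (1 + x/n)^n → e^x, we have (1 − 2/n)^n → e^(−2), and raising to the 5th power gives e^(−10).
More precisely, ln[(1 − 2/n)^(5n)] = 5n · ln(1 − 2/n) = 5n · (-2/n + O(1/n^2)) = -10 + O(1/n) → -10.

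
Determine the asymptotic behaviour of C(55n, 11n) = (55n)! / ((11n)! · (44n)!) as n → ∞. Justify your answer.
C(55n, 11n) ~ (3125/256)^(11n) · sqrt(5/(8π·11n))

Write N = 11n. Apply Stirling to each factorial:
  (5N)! ~ sqrt(2π·5N) · (5N/e)^(5N),
  N! ~ sqrt(2π N) · (N/e)^N,
  (4N)! ~ sqrt(2π·4N) · (4N/e)^(4N).
The exponential factors combine to (5N)^(5N) / (N^N · (4N)^(4N)) = 5^(5N)/4^(4N) = (5^5/4^4)^N = (3125/256)^N.
The square-root prefactors combine to sqrt(2π·5N) / (sqrt(2π N)·sqrt(2π·4N)) = sqrt(5 / (2π·4·N)) = sqrt(5/(8π·11n)).
Substituting N = 11n: C(55n, 11n) ~ (3125/256)^(11n) · sqrt(5/(8π·11n)).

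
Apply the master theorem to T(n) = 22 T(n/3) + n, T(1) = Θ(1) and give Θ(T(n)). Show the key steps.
T(n) = Θ(n^(log_3 22))

Master theorem: compare f(n) = n to n^(log_3 22) where log_3 22 ≈ 2.814. Since 1 < log_3 22, we have f(n) = O(n^(log_3 22 − ε)) for some ε > 0 — Case 1. Hence T(n) = Θ(n^(log_3 22)).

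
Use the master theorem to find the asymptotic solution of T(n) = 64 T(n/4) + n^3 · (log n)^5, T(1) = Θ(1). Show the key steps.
T(n) = Θ(n^3 · (log n)^6)

Here log_4 64 = 3 and f(n) = n^3 · (log n)^5 = Θ(n^(log_4 64) · (log n)^5). This is the extended Case 2 of the master theorem (f matches the critical exponent up to log factors), giving T(n) = Θ(n^(log_4 64) · (log n)^(5+1)) = Θ(n^3 · (log n)^6).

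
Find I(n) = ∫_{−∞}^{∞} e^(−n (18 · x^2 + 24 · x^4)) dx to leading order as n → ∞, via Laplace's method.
I(n) ~ sqrt(π/(18n))

φ(x) = 18 · x^2 + 24 · x^4 has its unique global minimum at x* = 0 (since φ'(x) = 36x + 96x^3 = 0 only at x = 0 for real x with both coefficients positive, and φ → ∞ as |x| → ∞). At x* = 0, φ(0) = 0 and φ''(0) = 36. Laplace's method then gives
  I(n) ~ sqrt(2π / (n · φ''(0))) · e^(−n φ(0)) = sqrt(2π / (36n)) = sqrt(π/(18n)).
The 24 · x^4 term contributes only at subleading order (an O(1/n) relative correction).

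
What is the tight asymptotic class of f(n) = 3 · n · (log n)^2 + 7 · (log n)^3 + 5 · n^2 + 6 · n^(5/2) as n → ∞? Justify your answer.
f(n) ∈ Θ(n^(5/2))

Compare the terms by growth order. For large n, n^a · (log n)^b dominates n^a' · (log n)^b' iff a > a', or (a = a' and b > b'). Ranking the 4 terms shows the dominant one is 6 · n^(5/2). Hence f(n) ∈ Θ(n^(5/2)).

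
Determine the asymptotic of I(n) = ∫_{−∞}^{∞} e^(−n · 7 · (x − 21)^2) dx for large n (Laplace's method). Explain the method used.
I(n) = sqrt(π/(7n))

Here φ(x) = 7 · (x − 21)^2 has its unique minimum at x* = 21 with φ(x*) = 0 and φ''(x*) = 14. Laplace's method gives
  I(n) ~ e^(−n φ(x*)) · sqrt(2π / (n · φ''(x*))) = sqrt(2π / (14n)) = sqrt(π/(7n)).
This is exact: substituting u = (x − 21)·sqrt(7n) gives I(n) = (1/sqrt(7n)) ∫_{−∞}^{∞} e^(−u^2) du = sqrt(π/(7n)).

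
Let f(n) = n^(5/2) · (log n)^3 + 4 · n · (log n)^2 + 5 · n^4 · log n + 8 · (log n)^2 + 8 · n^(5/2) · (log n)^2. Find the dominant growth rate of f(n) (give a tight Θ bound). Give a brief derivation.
f(n) ∈ Θ(n^4 · log n)

Compare the terms by growth order. For large n, n^a · (log n)^b dominates n^a' · (log n)^b' iff a > a', or (a = a' and b > b'). Ranking the 5 terms shows the dominant one is 5 · n^4 · log n. Hence f(n) ∈ Θ(n^4 · log n).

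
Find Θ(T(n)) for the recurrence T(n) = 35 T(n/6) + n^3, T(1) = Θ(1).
T(n) = Θ(n^3)

log_6 35 ≈ 1.984. f(n) = n^3 dominates n^(log_6 35) since 3 > 1.984, and the regularity condition a·f(n/b) = 35·(n/6)^3 = (35/216)·n^3 ≤ c·f(n) holds with c = 35/216 ≈ 0.162 < 1. So this is Case 3: T(n) = Θ(f(n)) = Θ(n^3).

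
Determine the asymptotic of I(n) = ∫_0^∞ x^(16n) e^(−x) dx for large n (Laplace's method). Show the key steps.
I(n) ~ sqrt(2π·16n) · (16n/e)^(16n)

Write the integrand as exp(16n ln x − x) and set f(x) = 16n ln x − x. Then f'(x) = 16n/x − 1 = 0 at x* = 16n, and f''(x*) = −16n/x*^2 = −1/(16n). Laplace's method (interior maximum) gives
  I(n) ~ e^(f(x*)) · sqrt(2π / |f''(x*)|)
        = exp(16n ln(16n) − 16n) · sqrt(2π · 16n)
        = (16n)^(16n) e^(−16n) · sqrt(2π·16n)
        = sqrt(2π·16n) · (16n/e)^(16n).
This matches Γ(16n+1) with Stirling applied to Γ.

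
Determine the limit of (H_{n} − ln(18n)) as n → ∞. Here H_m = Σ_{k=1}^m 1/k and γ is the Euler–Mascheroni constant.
lim = −ln 18 + γ

By Euler-Maclaurin, H_m = ln m + γ + O(1/m). So
  H_{n} − ln(18n) = ln(n) + γ − ln(18n) + O(1/n)
                       = ln(1/18) + γ + O(1/n).
Hence the limit is ln(1/18) + γ.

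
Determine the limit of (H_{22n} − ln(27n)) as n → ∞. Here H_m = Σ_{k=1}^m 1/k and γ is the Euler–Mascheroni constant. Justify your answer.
lim = ln(22/27) + γ

By Euler-Maclaurin, H_m = ln m + γ + O(1/m). So
  H_{22n} − ln(27n) = ln(22n) + γ − ln(27n) + O(1/n)
                       = ln(22/27) + γ + O(1/n).
Hence the limit is ln(22/27) + γ.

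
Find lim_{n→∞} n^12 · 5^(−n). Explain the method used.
lim = 0

Exponentials with base > 1 dominate every fixed polynomial: for any fixed c, n^c / 5^n → 0 as n → ∞ (e.g. by the ratio test, or by writing 5^n = e^(n ln 5) and noting e^(n ln 5) / n^c → ∞). Hence n^12 · 5^(−n) = n^12 / 5^n → 0.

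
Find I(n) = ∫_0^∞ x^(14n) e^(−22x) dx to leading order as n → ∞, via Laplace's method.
I(n) ~ (sqrt(2π·14n) / 22) · (14n/(22e))^(14n)

Write the integrand as exp(14n ln x − 22x) and set f(x) = 14n ln x − 22x. Then f'(x) = 14n/x − 22 = 0 at x* = 14n/22, and f''(x*) = −14n/x*^2 = −22^2/(14n). Laplace's method (interior maximum) gives
  I(n) ~ e^(f(x*)) · sqrt(2π / |f''(x*)|)
        = exp(14n ln(14n/22) − 14n) · sqrt(2π · 14n / 22^2)
        = (14n/22)^(14n) e^(−14n) · sqrt(2π·14n) / 22
        = (sqrt(2π·14n) / 22) · (14n/(22e))^(14n).
This matches Γ(14n+1)/22^(14n+1) with Stirling applied to Γ.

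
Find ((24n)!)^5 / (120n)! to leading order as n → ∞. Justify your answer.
((24n)!)^5/(120n)! ~ ((2π·24n)^(4/2) / sqrt(5)) · 5^(−5·24n)  →  0

Write N = 24n. Stirling: N! ~ sqrt(2π N)(N/e)^N and (5N)! ~ sqrt(2π·5N)·(5N/e)^(5N).
  (N!)^5/(5N)! ~ (2π N)^(5/2) (N/e)^(5N) / [sqrt(2π·5N) (5N/e)^(5N)]
     = (2π N)^(5/2) / sqrt(2π·5N) · (N/(5N))^(5N)
     = (2π N)^((5−1)/2) / sqrt(5) · 5^(−5N).
Since 5^5 > 1, the factor 5^(−5N) decays exponentially, so the ratio → 0. Substituting N = 24n gives the stated form.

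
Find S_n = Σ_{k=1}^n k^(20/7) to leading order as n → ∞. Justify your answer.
S_n ~ (7/27) · n^(27/7)

Integral comparison: Σ_{k=1}^n k^(20/7) = ∫_0^n x^(20/7) dx + O(n^(20/7)). The integral is n^(1 + 20/7) / (1 + 20/7) = n^((20+7)/7) / ((20+7)/7) = (7/27) · n^(27/7).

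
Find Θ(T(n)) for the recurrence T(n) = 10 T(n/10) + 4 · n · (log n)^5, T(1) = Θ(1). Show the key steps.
T(n) = Θ(n · (log n)^6)

Here log_10 10 = 1 and f(n) = 4 · n · (log n)^5 = Θ(n^(log_10 10) · (log n)^5). This is the extended Case 2 of the master theorem (f matches the critical exponent up to log factors), giving T(n) = Θ(n^(log_10 10) · (log n)^(5+1)) = Θ(n · (log n)^6).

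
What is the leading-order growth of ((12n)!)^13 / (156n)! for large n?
((12n)!)^13/(156n)! ~ ((2π·12n)^(12/2) / sqrt(13)) · 13^(−13·12n)  →  0

Write N = 12n. Stirling: N! ~ sqrt(2π N)(N/e)^N and (13N)! ~ sqrt(2π·13N)·(13N/e)^(13N).
  (N!)^13/(13N)! ~ (2π N)^(13/2) (N/e)^(13N) / [sqrt(2π·13N) (13N/e)^(13N)]
     = (2π N)^(13/2) / sqrt(2π·13N) · (N/(13N))^(13N)
     = (2π N)^((13−1)/2) / sqrt(13) · 13^(−13N).
Since 13^13 > 1, the factor 13^(−13N) decays exponentially, so the ratio → 0. Substituting N = 12n gives the stated form.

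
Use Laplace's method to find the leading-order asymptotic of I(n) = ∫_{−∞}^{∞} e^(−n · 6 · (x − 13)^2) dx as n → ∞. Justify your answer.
I(n) = sqrt(π/(6n))

Here φ(x) = 6 · (x − 13)^2 has its unique minimum at x* = 13 with φ(x*) = 0 and φ''(x*) = 12. Laplace's method gives
  I(n) ~ e^(−n φ(x*)) · sqrt(2π / (n · φ''(x*))) = sqrt(2π / (12n)) = sqrt(π/(6n)).
This is exact: substituting u = (x − 13)·sqrt(6n) gives I(n) = (1/sqrt(6n)) ∫_{−∞}^{∞} e^(−u^2) du = sqrt(π/(6n)).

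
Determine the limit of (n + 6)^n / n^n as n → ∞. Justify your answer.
lim = e^6

Rewrite as (1 + 6/n)^(n). By the standard limit (1 + x/n)^n → e^x, we have (1 + 6/n)^n → e^6, and raising to the 1st power gives e^6.
More precisely, ln[(1 + 6/n)^(n)] = n · ln(1 + 6/n) = n · (6/n + O(1/n^2)) = 6 + O(1/n) → 6.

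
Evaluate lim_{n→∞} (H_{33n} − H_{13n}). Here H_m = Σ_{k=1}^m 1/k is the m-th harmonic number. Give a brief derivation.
lim = ln(33/13)

Euler-Maclaurin gives H_m = ln m + γ + 1/(2m) + O(1/m^2). The γ and O(1/m) terms cancel in the difference:
  H_{33n} − H_{13n} = ln(33n) − ln(13n) + O(1/n) = ln(33/13) + O(1/n).
Hence the limit is ln(33/13).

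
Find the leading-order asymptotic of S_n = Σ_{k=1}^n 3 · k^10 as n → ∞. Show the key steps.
S_n ~ 3 · n^11 / 11

By integral comparison (Euler-Maclaurin), Σ_{k=1}^n 3 · k^10 = 3 · ∫_0^n x^10 dx + O(n^10) = 3 · n^11/11 + O(n^10). (Equivalently, Faulhaber's formula gives the same leading term.)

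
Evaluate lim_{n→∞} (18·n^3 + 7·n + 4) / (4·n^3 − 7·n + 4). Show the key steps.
lim = 18/4 = 9/2

For large n the leading n^3 terms dominate both numerator and denominator. Dividing top and bottom by n^3, every other term tends to 0, leaving 18/4 = 9/2.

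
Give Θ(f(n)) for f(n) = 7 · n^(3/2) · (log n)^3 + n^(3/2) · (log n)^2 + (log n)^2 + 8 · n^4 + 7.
f(n) ∈ Θ(n^4)

Compare the terms by growth order. For large n, n^a · (log n)^b dominates n^a' · (log n)^b' iff a > a', or (a = a' and b > b'). Ranking the 5 terms shows the dominant one is 8 · n^4. Hence f(n) ∈ Θ(n^4).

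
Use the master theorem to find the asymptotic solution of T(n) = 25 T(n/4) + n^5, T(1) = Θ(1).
T(n) = Θ(n^5)

log_4 25 ≈ 2.322. f(n) = n^5 dominates n^(log_4 25) since 5 > 2.322, and the regularity condition a·f(n/b) = 25·(n/4)^5 = (25/1024)·n^5 ≤ c·f(n) holds with c = 25/1024 ≈ 0.0244 < 1. So this is Case 3: T(n) = Θ(f(n)) = Θ(n^5).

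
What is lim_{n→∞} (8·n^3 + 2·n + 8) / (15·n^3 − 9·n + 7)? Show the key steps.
lim = 8/15

For large n the leading n^3 terms dominate both numerator and denominator. Dividing top and bottom by n^3, every other term tends to 0, leaving 8/15.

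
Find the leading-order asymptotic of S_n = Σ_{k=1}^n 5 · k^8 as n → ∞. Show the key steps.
S_n ~ 5 · n^9 / 9

By integral comparison (Euler-Maclaurin), Σ_{k=1}^n 5 · k^8 = 5 · ∫_0^n x^8 dx + O(n^8) = 5 · n^9/9 + O(n^8). (Equivalently, Faulhaber's formula gives the same leading term.)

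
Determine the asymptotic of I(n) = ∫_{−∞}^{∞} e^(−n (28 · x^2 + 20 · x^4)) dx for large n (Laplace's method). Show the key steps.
I(n) ~ sqrt(π/(28n))

φ(x) = 28 · x^2 + 20 · x^4 has its unique global minimum at x* = 0 (since φ'(x) = 56x + 80x^3 = 0 only at x = 0 for real x with both coefficients positive, and φ → ∞ as |x| → ∞). At x* = 0, φ(0) = 0 and φ''(0) = 56. Laplace's method then gives
  I(n) ~ sqrt(2π / (n · φ''(0))) · e^(−n φ(0)) = sqrt(2π / (56n)) = sqrt(π/(28n)).
The 20 · x^4 term contributes only at subleading order (an O(1/n) relative correction).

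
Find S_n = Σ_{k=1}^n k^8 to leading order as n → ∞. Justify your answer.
S_n ~ n^9 / 9

By integral comparison (Euler-Maclaurin), Σ_{k=1}^n k^8 = ∫_0^n x^8 dx + O(n^8) = n^9/9 + O(n^8). (Equivalently, Faulhaber's formula gives the same leading term.)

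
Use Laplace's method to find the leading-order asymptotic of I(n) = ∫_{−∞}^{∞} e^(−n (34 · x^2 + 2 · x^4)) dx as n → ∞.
I(n) ~ sqrt(π/(34n))

φ(x) = 34 · x^2 + 2 · x^4 has its unique global minimum at x* = 0 (since φ'(x) = 68x + 8x^3 = 0 only at x = 0 for real x with both coefficients positive, and φ → ∞ as |x| → ∞). At x* = 0, φ(0) = 0 and φ''(0) = 68. Laplace's method then gives
  I(n) ~ sqrt(2π / (n · φ''(0))) · e^(−n φ(0)) = sqrt(2π / (68n)) = sqrt(π/(34n)).
The 2 · x^4 term contributes only at subleading order (an O(1/n) relative correction).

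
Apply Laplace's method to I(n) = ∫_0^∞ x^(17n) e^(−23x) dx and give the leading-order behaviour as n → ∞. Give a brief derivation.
I(n) ~ (sqrt(2π·17n) / 23) · (17n/(23e))^(17n)

Write the integrand as exp(17n ln x − 23x) and set f(x) = 17n ln x − 23x. Then f'(x) = 17n/x − 23 = 0 at x* = 17n/23, and f''(x*) = −17n/x*^2 = −23^2/(17n). Laplace's method (interior maximum) gives
  I(n) ~ e^(f(x*)) · sqrt(2π / |f''(x*)|)
        = exp(17n ln(17n/23) − 17n) · sqrt(2π · 17n / 23^2)
        = (17n/23)^(17n) e^(−17n) · sqrt(2π·17n) / 23
        = (sqrt(2π·17n) / 23) · (17n/(23e))^(17n).
This matches Γ(17n+1)/23^(17n+1) with Stirling applied to Γ.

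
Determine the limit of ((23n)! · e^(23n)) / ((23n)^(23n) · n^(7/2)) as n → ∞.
lim = 0

Stirling: (23n)! ~ sqrt(2π·23n) · (23n/e)^(23n). Hence
  (23n)! · e^(23n) / (23n)^(23n) ~ sqrt(2π·23n).
Dividing by n^(7/2): sqrt(2π·23n) / n^(7/2) = sqrt(2π·23) · n^((1−7)/2), so the expression behaves like sqrt(2π·23) · n^((1−7)/2) → 0.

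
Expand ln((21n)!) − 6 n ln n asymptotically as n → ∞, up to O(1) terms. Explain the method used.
ln((21n)!) − 6 n ln n = 15 n ln n + 21(ln 21 − 1) n + (1/2) ln(2π·21n) + O(1/n)

Stirling: ln((21n)!) = 21n ln(21n) − 21n + (1/2) ln(2π·21n) + O(1/n).
Expand 21n ln(21n) = 21n (ln n + ln 21) = 21n ln n + 21n ln 21.
Subtract 6n ln n: leading term is (21 − 6) n ln n = 15 n ln n. The next term is 21n ln 21 − 21n = 21(ln 21 − 1) n. Then the (1/2) ln(2π·21n) correction.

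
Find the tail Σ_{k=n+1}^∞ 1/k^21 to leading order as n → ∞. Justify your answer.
Σ_{k>n} 1/k^21 ~ 1/(20 · n^20)

Compare to the integral: ∫_{n}^∞ x^(−21) dx = [−x^(−20)/20]_{n}^∞ = 1/((21−1)·n^20). Euler-Maclaurin then gives
  Σ_{k>n} 1/k^21 = ∫_{n}^∞ dx/x^21 − 1/(2·n^21) + O(1/n^22).
(Equivalently this is ζ(21) − Σ_{k≤n} 1/k^21.)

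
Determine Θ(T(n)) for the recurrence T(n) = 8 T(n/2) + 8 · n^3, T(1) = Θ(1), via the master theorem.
T(n) = Θ(n^3 log n)

log_2 8 = 3, and f(n) = 8 · n^3 = Θ(n^(log_2 8)). This is Case 2 of the master theorem: T(n) = Θ(f(n) · log n) = Θ(n^3 log n).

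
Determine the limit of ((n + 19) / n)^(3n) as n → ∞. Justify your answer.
lim = e^57

Rewrite as (1 + 19/n)^(3n). By the standard limit (1 + x/n)^n → e^x, we have (1 + 19/n)^n → e^19, and raising to the 3rd power gives e^57.
More precisely, ln[(1 + 19/n)^(3n)] = 3n · ln(1 + 19/n) = 3n · (19/n + O(1/n^2)) = 57 + O(1/n) → 57.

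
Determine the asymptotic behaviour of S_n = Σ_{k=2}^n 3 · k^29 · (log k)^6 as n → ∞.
S_n ~ n^30 · (log n)^6 / 10

By integral comparison, S_n = ∫_1^n 3 · x^29 · (log x)^6 dx + O(n^29 · (log n)^6). For the integral, the leading term of ∫_1^n x^29 (log x)^6 dx is n^30/30 · (log n)^6 (by repeated integration by parts; each step lowers the log-exponent and produces a relatively O(1/log n) correction). Hence S_n ~ n^30 · (log n)^6 / 10.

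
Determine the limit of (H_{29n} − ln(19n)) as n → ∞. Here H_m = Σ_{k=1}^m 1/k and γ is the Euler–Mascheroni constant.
lim = ln(29/19) + γ

By Euler-Maclaurin, H_m = ln m + γ + O(1/m). So
  H_{29n} − ln(19n) = ln(29n) + γ − ln(19n) + O(1/n)
                       = ln(29/19) + γ + O(1/n).
Hence the limit is ln(29/19) + γ.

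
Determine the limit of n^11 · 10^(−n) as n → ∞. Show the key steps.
lim = 0

Exponentials with base > 1 dominate every fixed polynomial: for any fixed c, n^c / 10^n → 0 as n → ∞ (e.g. by the ratio test, or by writing 10^n = e^(n ln 10) and noting e^(n ln 10) / n^c → ∞). Hence n^11 · 10^(−n) = n^11 / 10^n → 0.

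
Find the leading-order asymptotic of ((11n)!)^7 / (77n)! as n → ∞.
((11n)!)^7/(77n)! ~ ((2π·11n)^(6/2) / sqrt(7)) · 7^(−7·11n)  →  0

Write N = 11n. Stirling: N! ~ sqrt(2π N)(N/e)^N and (7N)! ~ sqrt(2π·7N)·(7N/e)^(7N).
  (N!)^7/(7N)! ~ (2π N)^(7/2) (N/e)^(7N) / [sqrt(2π·7N) (7N/e)^(7N)]
     = (2π N)^(7/2) / sqrt(2π·7N) · (N/(7N))^(7N)
     = (2π N)^((7−1)/2) / sqrt(7) · 7^(−7N).
Since 7^7 > 1, the factor 7^(−7N) decays exponentially, so the ratio → 0. Substituting N = 11n gives the stated form.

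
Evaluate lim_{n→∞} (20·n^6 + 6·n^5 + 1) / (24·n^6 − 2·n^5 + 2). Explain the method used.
lim = 20/24 = 5/6

For large n the leading n^6 terms dominate both numerator and denominator. Dividing top and bottom by n^6, every other term tends to 0, leaving 20/24 = 5/6.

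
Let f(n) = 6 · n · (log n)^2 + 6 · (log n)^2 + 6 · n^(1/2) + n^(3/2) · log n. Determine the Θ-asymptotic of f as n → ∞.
f(n) ∈ Θ(n^(3/2) · log n)

Compare the terms by growth order. For large n, n^a · (log n)^b dominates n^a' · (log n)^b' iff a > a', or (a = a' and b > b'). Ranking the 4 terms shows the dominant one is n^(3/2) · log n. Hence f(n) ∈ Θ(n^(3/2) · log n).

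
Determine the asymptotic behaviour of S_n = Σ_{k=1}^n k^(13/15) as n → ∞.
S_n ~ (15/28) · n^(28/15)

Integral comparison: Σ_{k=1}^n k^(13/15) = ∫_0^n x^(13/15) dx + O(n^(13/15)). The integral is n^(1 + 13/15) / (1 + 13/15) = n^((13+15)/15) / ((13+15)/15) = (15/28) · n^(28/15).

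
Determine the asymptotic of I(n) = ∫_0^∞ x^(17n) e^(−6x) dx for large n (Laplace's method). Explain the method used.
I(n) ~ (sqrt(2π·17n) / 6) · (17n/(6e))^(17n)

Write the integrand as exp(17n ln x − 6x) and set f(x) = 17n ln x − 6x. Then f'(x) = 17n/x − 6 = 0 at x* = 17n/6, and f''(x*) = −17n/x*^2 = −6^2/(17n). Laplace's method (interior maximum) gives
  I(n) ~ e^(f(x*)) · sqrt(2π / |f''(x*)|)
        = exp(17n ln(17n/6) − 17n) · sqrt(2π · 17n / 6^2)
        = (17n/6)^(17n) e^(−17n) · sqrt(2π·17n) / 6
        = (sqrt(2π·17n) / 6) · (17n/(6e))^(17n).
This matches Γ(17n+1)/6^(17n+1) with Stirling applied to Γ.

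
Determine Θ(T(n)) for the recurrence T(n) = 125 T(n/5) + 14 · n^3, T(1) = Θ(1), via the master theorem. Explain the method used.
T(n) = Θ(n^3 log n)

log_5 125 = 3, and f(n) = 14 · n^3 = Θ(n^(log_5 125)). This is Case 2 of the master theorem: T(n) = Θ(f(n) · log n) = Θ(n^3 log n).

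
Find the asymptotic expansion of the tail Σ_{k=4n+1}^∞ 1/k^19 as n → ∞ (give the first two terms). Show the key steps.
Σ_{k>4n} 1/k^19 = 1/(18 · (4n)^18) − 1/(2 · (4n)^19) + O(1/(4n)^20)

Compare to the integral: ∫_{4n}^∞ x^(−19) dx = [−x^(−18)/18]_{4n}^∞ = 1/((19−1)·(4n)^18). The Euler-Maclaurin correction adds −f(4n)/2 = −1/(2·(4n)^19). Euler-Maclaurin then gives
  Σ_{k>4n} 1/k^19 = ∫_{4n}^∞ dx/x^19 − 1/(2·(4n)^19) + O(1/(4n)^20).
(Equivalently this is ζ(19) − Σ_{k≤4n} 1/k^19.)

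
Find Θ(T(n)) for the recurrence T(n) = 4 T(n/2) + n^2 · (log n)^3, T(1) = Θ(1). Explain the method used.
T(n) = Θ(n^2 · (log n)^4)

Here log_2 4 = 2 and f(n) = n^2 · (log n)^3 = Θ(n^(log_2 4) · (log n)^3). This is the extended Case 2 of the master theorem (f matches the critical exponent up to log factors), giving T(n) = Θ(n^(log_2 4) · (log n)^(3+1)) = Θ(n^2 · (log n)^4).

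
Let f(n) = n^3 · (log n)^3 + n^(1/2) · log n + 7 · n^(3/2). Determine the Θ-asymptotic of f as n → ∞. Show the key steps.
f(n) ∈ Θ(n^3 · (log n)^3)

Compare the terms by growth order. For large n, n^a · (log n)^b dominates n^a' · (log n)^b' iff a > a', or (a = a' and b > b'). Ranking the 3 terms shows the dominant one is n^3 · (log n)^3. Hence f(n) ∈ Θ(n^3 · (log n)^3).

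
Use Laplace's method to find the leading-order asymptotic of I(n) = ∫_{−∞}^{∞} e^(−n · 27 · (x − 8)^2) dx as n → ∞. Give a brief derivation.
I(n) = sqrt(π/(27n))

Here φ(x) = 27 · (x − 8)^2 has its unique minimum at x* = 8 with φ(x*) = 0 and φ''(x*) = 54. Laplace's method gives
  I(n) ~ e^(−n φ(x*)) · sqrt(2π / (n · φ''(x*))) = sqrt(2π / (54n)) = sqrt(π/(27n)).
This is exact: substituting u = (x − 8)·sqrt(27n) gives I(n) = (1/sqrt(27n)) ∫_{−∞}^{∞} e^(−u^2) du = sqrt(π/(27n)).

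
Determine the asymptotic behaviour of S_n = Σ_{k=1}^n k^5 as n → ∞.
S_n ~ n^6 / 6

By integral comparison (Euler-Maclaurin), Σ_{k=1}^n k^5 = ∫_0^n x^5 dx + O(n^5) = n^6/6 + O(n^5). (Equivalently, Faulhaber's formula gives the same leading term.)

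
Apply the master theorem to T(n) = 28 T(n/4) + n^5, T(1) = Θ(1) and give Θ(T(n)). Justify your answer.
T(n) = Θ(n^5)

log_4 28 ≈ 2.404. f(n) = n^5 dominates n^(log_4 28) since 5 > 2.404, and the regularity condition a·f(n/b) = 28·(n/4)^5 = (28/1024)·n^5 ≤ c·f(n) holds with c = 28/1024 ≈ 0.0273 < 1. So this is Case 3: T(n) = Θ(f(n)) = Θ(n^5).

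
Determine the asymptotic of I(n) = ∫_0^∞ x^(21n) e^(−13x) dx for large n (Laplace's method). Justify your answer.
I(n) ~ (sqrt(2π·21n) / 13) · (21n/(13e))^(21n)

Write the integrand as exp(21n ln x − 13x) and set f(x) = 21n ln x − 13x. Then f'(x) = 21n/x − 13 = 0 at x* = 21n/13, and f''(x*) = −21n/x*^2 = −13^2/(21n). Laplace's method (interior maximum) gives
  I(n) ~ e^(f(x*)) · sqrt(2π / |f''(x*)|)
        = exp(21n ln(21n/13) − 21n) · sqrt(2π · 21n / 13^2)
        = (21n/13)^(21n) e^(−21n) · sqrt(2π·21n) / 13
        = (sqrt(2π·21n) / 13) · (21n/(13e))^(21n).
This matches Γ(21n+1)/13^(21n+1) with Stirling applied to Γ.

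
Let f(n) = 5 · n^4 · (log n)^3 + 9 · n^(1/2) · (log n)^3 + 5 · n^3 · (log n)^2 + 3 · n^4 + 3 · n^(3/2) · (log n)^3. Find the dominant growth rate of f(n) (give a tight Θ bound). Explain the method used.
f(n) ∈ Θ(n^4 · (log n)^3)

Compare the terms by growth order. For large n, n^a · (log n)^b dominates n^a' · (log n)^b' iff a > a', or (a = a' and b > b'). Ranking the 5 terms shows the dominant one is 5 · n^4 · (log n)^3. Hence f(n) ∈ Θ(n^4 · (log n)^3).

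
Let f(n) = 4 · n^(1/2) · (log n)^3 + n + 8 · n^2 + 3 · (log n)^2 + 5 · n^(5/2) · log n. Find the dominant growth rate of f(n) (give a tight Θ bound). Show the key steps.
f(n) ∈ Θ(n^(5/2) · log n)

Compare the terms by growth order. For large n, n^a · (log n)^b dominates n^a' · (log n)^b' iff a > a', or (a = a' and b > b'). Ranking the 5 terms shows the dominant one is 5 · n^(5/2) · log n. Hence f(n) ∈ Θ(n^(5/2) · log n).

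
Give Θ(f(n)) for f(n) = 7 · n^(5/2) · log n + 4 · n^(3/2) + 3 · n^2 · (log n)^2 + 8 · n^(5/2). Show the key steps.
f(n) ∈ Θ(n^(5/2) · log n)

Compare the terms by growth order. For large n, n^a · (log n)^b dominates n^a' · (log n)^b' iff a > a', or (a = a' and b > b'). Ranking the 4 terms shows the dominant one is 7 · n^(5/2) · log n. Hence f(n) ∈ Θ(n^(5/2) · log n).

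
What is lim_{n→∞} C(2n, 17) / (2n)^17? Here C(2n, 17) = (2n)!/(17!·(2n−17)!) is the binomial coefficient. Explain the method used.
lim = 1/17! = 1/355687428096000

With N = 2n → ∞: C(N, 17) / N^17 = [N(N−1)…(N−16)] / (17! · N^17) = (1/17!) · 1 · (1 − 1/(2n)) · … · (1 − 16/(2n)). Each factor → 1 as N → ∞, so the limit is 1/17! = 1/355687428096000.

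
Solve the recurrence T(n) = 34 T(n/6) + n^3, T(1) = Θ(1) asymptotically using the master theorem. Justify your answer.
T(n) = Θ(n^3)

log_6 34 ≈ 1.968. f(n) = n^3 dominates n^(log_6 34) since 3 > 1.968, and the regularity condition a·f(n/b) = 34·(n/6)^3 = (34/216)·n^3 ≤ c·f(n) holds with c = 34/216 ≈ 0.157 < 1. So this is Case 3: T(n) = Θ(f(n)) = Θ(n^3).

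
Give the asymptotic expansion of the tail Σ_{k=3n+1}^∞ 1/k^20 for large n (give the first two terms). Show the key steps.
Σ_{k>3n} 1/k^20 = 1/(19 · (3n)^19) − 1/(2 · (3n)^20) + O(1/(3n)^21)

Compare to the integral: ∫_{3n}^∞ x^(−20) dx = [−x^(−19)/19]_{3n}^∞ = 1/((20−1)·(3n)^19). The Euler-Maclaurin correction adds −f(3n)/2 = −1/(2·(3n)^20). Euler-Maclaurin then gives
  Σ_{k>3n} 1/k^20 = ∫_{3n}^∞ dx/x^20 − 1/(2·(3n)^20) + O(1/(3n)^21).
(Equivalently this is ζ(20) − Σ_{k≤3n} 1/k^20.)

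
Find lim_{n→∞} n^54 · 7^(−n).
lim = 0

Exponentials with base > 1 dominate every fixed polynomial: for any fixed c, n^c / 7^n → 0 as n → ∞ (e.g. by the ratio test, or by writing 7^n = e^(n ln 7) and noting e^(n ln 7) / n^c → ∞). Hence n^54 · 7^(−n) = n^54 / 7^n → 0.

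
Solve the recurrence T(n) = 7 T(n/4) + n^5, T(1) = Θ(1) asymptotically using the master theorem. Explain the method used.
T(n) = Θ(n^5)

log_4 7 ≈ 1.404. f(n) = n^5 dominates n^(log_4 7) since 5 > 1.404, and the regularity condition a·f(n/b) = 7·(n/4)^5 = (7/1024)·n^5 ≤ c·f(n) holds with c = 7/1024 ≈ 0.00684 < 1. So this is Case 3: T(n) = Θ(f(n)) = Θ(n^5).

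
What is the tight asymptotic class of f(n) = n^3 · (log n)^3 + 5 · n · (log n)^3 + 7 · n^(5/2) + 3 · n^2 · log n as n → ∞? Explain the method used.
f(n) ∈ Θ(n^3 · (log n)^3)

Compare the terms by growth order. For large n, n^a · (log n)^b dominates n^a' · (log n)^b' iff a > a', or (a = a' and b > b'). Ranking the 4 terms shows the dominant one is n^3 · (log n)^3. Hence f(n) ∈ Θ(n^3 · (log n)^3).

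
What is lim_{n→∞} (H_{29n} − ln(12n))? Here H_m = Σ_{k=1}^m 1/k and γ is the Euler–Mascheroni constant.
lim = ln(29/12) + γ

By Euler-Maclaurin, H_m = ln m + γ + O(1/m). So
  H_{29n} − ln(12n) = ln(29n) + γ − ln(12n) + O(1/n)
                       = ln(29/12) + γ + O(1/n).
Hence the limit is ln(29/12) + γ.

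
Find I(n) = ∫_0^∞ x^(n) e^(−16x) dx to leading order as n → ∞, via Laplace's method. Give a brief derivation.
I(n) ~ (sqrt(2π·n) / 16) · (n/(16e))^(n)

Write the integrand as exp(n ln x − 16x) and set f(x) = n ln x − 16x. Then f'(x) = n/x − 16 = 0 at x* = n/16, and f''(x*) = −n/x*^2 = −16^2/(n). Laplace's method (interior maximum) gives
  I(n) ~ e^(f(x*)) · sqrt(2π / |f''(x*)|)
        = exp(n ln(n/16) − n) · sqrt(2π · n / 16^2)
        = (n/16)^(n) e^(−n) · sqrt(2π·n) / 16
        = (sqrt(2π·n) / 16) · (n/(16e))^(n).
This matches Γ(n+1)/16^(n+1) with Stirling applied to Γ.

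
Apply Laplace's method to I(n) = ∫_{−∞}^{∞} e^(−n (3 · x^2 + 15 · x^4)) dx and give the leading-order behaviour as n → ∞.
I(n) ~ sqrt(π/(3n))

φ(x) = 3 · x^2 + 15 · x^4 has its unique global minimum at x* = 0 (since φ'(x) = 6x + 60x^3 = 0 only at x = 0 for real x with both coefficients positive, and φ → ∞ as |x| → ∞). At x* = 0, φ(0) = 0 and φ''(0) = 6. Laplace's method then gives
  I(n) ~ sqrt(2π / (n · φ''(0))) · e^(−n φ(0)) = sqrt(2π / (6n)) = sqrt(π/(3n)).
The 15 · x^4 term contributes only at subleading order (an O(1/n) relative correction).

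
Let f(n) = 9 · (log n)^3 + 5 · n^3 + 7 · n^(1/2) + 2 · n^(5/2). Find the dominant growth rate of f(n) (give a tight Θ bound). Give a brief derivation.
f(n) ∈ Θ(n^3)

Compare the terms by growth order. For large n, n^a · (log n)^b dominates n^a' · (log n)^b' iff a > a', or (a = a' and b > b'). Ranking the 4 terms shows the dominant one is 5 · n^3. Hence f(n) ∈ Θ(n^3).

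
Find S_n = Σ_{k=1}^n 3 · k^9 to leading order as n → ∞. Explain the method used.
S_n ~ 3 · n^10 / 10

By integral comparison (Euler-Maclaurin), Σ_{k=1}^n 3 · k^9 = 3 · ∫_0^n x^9 dx + O(n^9) = 3 · n^10/10 + O(n^9). (Equivalently, Faulhaber's formula gives the same leading term.)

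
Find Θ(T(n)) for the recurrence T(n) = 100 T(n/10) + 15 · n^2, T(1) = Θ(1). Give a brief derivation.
T(n) = Θ(n^2 log n)

log_10 100 = 2, and f(n) = 15 · n^2 = Θ(n^(log_10 100)). This is Case 2 of the master theorem: T(n) = Θ(f(n) · log n) = Θ(n^2 log n).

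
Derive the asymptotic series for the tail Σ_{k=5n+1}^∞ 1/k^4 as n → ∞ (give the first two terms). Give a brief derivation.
Σ_{k>5n} 1/k^4 = 1/(3 · (5n)^3) − 1/(2 · (5n)^4) + O(1/(5n)^5)

Compare to the integral: ∫_{5n}^∞ x^(−4) dx = [−x^(−3)/3]_{5n}^∞ = 1/((4−1)·(5n)^3). The Euler-Maclaurin correction adds −f(5n)/2 = −1/(2·(5n)^4). Euler-Maclaurin then gives
  Σ_{k>5n} 1/k^4 = ∫_{5n}^∞ dx/x^4 − 1/(2·(5n)^4) + O(1/(5n)^5).
(Equivalently this is ζ(4) − Σ_{k≤5n} 1/k^4.)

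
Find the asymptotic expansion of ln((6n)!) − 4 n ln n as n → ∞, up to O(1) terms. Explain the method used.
ln((6n)!) − 4 n ln n = 2 n ln n + 6(ln 6 − 1) n + (1/2) ln(2π·6n) + O(1/n)

Stirling: ln((6n)!) = 6n ln(6n) − 6n + (1/2) ln(2π·6n) + O(1/n).
Expand 6n ln(6n) = 6n (ln n + ln 6) = 6n ln n + 6n ln 6.
Subtract 4n ln n: leading term is (6 − 4) n ln n = 2 n ln n. The next term is 6n ln 6 − 6n = 6(ln 6 − 1) n. Then the (1/2) ln(2π·6n) correction.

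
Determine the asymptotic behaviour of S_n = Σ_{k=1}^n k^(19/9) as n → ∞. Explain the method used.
S_n ~ (9/28) · n^(28/9)

Integral comparison: Σ_{k=1}^n k^(19/9) = ∫_0^n x^(19/9) dx + O(n^(19/9)). The integral is n^(1 + 19/9) / (1 + 19/9) = n^((19+9)/9) / ((19+9)/9) = (9/28) · n^(28/9).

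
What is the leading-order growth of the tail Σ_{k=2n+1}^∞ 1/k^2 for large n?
Σ_{k>2n} 1/k^2 ~ 1/(1 · (2n))

Compare to the integral: ∫_{2n}^∞ x^(−2) dx = [−x^(−1)/1]_{2n}^∞ = 1/((2−1)·(2n)). Euler-Maclaurin then gives
  Σ_{k>2n} 1/k^2 = ∫_{2n}^∞ dx/x^2 − 1/(2·(2n)^2) + O(1/(2n)^3).
(Equivalently this is ζ(2) − Σ_{k≤2n} 1/k^2.)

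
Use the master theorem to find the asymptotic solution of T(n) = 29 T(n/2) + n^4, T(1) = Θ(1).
T(n) = Θ(n^(log_2 29))

Master theorem: compare f(n) = n^4 to n^(log_2 29) where log_2 29 ≈ 4.858. Since 4 < log_2 29, we have f(n) = O(n^(log_2 29 − ε)) for some ε > 0 — Case 1. Hence T(n) = Θ(n^(log_2 29)).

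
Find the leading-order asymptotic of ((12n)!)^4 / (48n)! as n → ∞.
((12n)!)^4/(48n)! ~ ((2π·12n)^(3/2) / 2) · 4^(−4·12n)  →  0

Write N = 12n. Stirling: N! ~ sqrt(2π N)(N/e)^N and (4N)! ~ sqrt(2π·4N)·(4N/e)^(4N).
  (N!)^4/(4N)! ~ (2π N)^(4/2) (N/e)^(4N) / [sqrt(2π·4N) (4N/e)^(4N)]
     = (2π N)^(4/2) / sqrt(2π·4N) · (N/(4N))^(4N)
     = (2π N)^((4−1)/2) / 2 · 4^(−4N).
Since 4^4 > 1, the factor 4^(−4N) decays exponentially, so the ratio → 0. Substituting N = 12n gives the stated form.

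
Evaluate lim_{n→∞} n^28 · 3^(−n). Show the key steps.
lim = 0

Exponentials with base > 1 dominate every fixed polynomial: for any fixed c, n^c / 3^n → 0 as n → ∞ (e.g. by the ratio test, or by writing 3^n = e^(n ln 3) and noting e^(n ln 3) / n^c → ∞). Hence n^28 · 3^(−n) = n^28 / 3^n → 0.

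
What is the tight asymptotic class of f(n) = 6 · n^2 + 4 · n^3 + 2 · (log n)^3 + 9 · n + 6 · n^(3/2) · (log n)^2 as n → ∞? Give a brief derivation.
f(n) ∈ Θ(n^3)

Compare the terms by growth order. For large n, n^a · (log n)^b dominates n^a' · (log n)^b' iff a > a', or (a = a' and b > b'). Ranking the 5 terms shows the dominant one is 4 · n^3. Hence f(n) ∈ Θ(n^3).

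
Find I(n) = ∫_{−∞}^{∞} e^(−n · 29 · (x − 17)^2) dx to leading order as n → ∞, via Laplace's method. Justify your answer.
I(n) = sqrt(π/(29n))

Here φ(x) = 29 · (x − 17)^2 has its unique minimum at x* = 17 with φ(x*) = 0 and φ''(x*) = 58. Laplace's method gives
  I(n) ~ e^(−n φ(x*)) · sqrt(2π / (n · φ''(x*))) = sqrt(2π / (58n)) = sqrt(π/(29n)).
This is exact: substituting u = (x − 17)·sqrt(29n) gives I(n) = (1/sqrt(29n)) ∫_{−∞}^{∞} e^(−u^2) du = sqrt(π/(29n)).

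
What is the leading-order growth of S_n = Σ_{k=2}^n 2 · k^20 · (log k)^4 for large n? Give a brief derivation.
S_n ~ 2 · n^21 · (log n)^4 / 21

By integral comparison, S_n = ∫_1^n 2 · x^20 · (log x)^4 dx + O(n^20 · (log n)^4). For the integral, the leading term of ∫_1^n x^20 (log x)^4 dx is n^21/21 · (log n)^4 (by repeated integration by parts; each step lowers the log-exponent and produces a relatively O(1/log n) correction). Hence S_n ~ 2 · n^21 · (log n)^4 / 21.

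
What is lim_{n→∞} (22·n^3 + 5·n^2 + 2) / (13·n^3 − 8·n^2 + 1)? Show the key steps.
lim = 22/13

For large n the leading n^3 terms dominate both numerator and denominator. Dividing top and bottom by n^3, every other term tends to 0, leaving 22/13.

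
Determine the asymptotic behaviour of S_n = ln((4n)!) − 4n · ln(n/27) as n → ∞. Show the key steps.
S_n ~ 4n · (ln 108 − 1) + O(ln n)

Stirling: ln((4n)!) = 4n ln(4n) − 4n + O(ln n).
  S_n = 4n ln(4n) − 4n − 4n ln(n/27) + O(ln n)
      = 4n ln(4n) − 4n ln n + 4n ln 27 − 4n + O(ln n)
      = 4n ln 4 + 4n ln 27 − 4n + O(ln n)
      = 4n (ln 108 − 1) + O(ln n).
Numerically ln(108) − 1 ≈ 3.6821.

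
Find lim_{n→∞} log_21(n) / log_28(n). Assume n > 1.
lim = ln(28) / ln(21) = log_21(28)

Change of base: log_21(n) = ln n / ln 21 and log_28(n) = ln n / ln 28. The ratio is (ln n / ln 21) · (ln 28 / ln n) = ln 28 / ln 21, a constant independent of n. So the limit is ln 28 / ln 21 = log_21(28).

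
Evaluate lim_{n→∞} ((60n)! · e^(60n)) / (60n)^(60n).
lim = ∞

Stirling: (60n)! ~ sqrt(2π·60n) · (60n/e)^(60n). Hence
  (60n)! · e^(60n) / (60n)^(60n) ~ sqrt(2π·60n) = sqrt(2π·60) · sqrt(n) → ∞.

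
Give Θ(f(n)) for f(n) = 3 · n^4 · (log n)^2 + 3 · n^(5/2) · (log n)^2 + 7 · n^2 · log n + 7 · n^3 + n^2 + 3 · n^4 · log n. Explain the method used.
f(n) ∈ Θ(n^4 · (log n)^2)

Compare the terms by growth order. For large n, n^a · (log n)^b dominates n^a' · (log n)^b' iff a > a', or (a = a' and b > b'). Ranking the 6 terms shows the dominant one is 3 · n^4 · (log n)^2. Hence f(n) ∈ Θ(n^4 · (log n)^2).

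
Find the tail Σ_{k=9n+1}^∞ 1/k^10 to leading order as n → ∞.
Σ_{k>9n} 1/k^10 ~ 1/(9 · (9n)^9)

Compare to the integral: ∫_{9n}^∞ x^(−10) dx = [−x^(−9)/9]_{9n}^∞ = 1/((10−1)·(9n)^9). Euler-Maclaurin then gives
  Σ_{k>9n} 1/k^10 = ∫_{9n}^∞ dx/x^10 − 1/(2·(9n)^10) + O(1/(9n)^11).
(Equivalently this is ζ(10) − Σ_{k≤9n} 1/k^10.)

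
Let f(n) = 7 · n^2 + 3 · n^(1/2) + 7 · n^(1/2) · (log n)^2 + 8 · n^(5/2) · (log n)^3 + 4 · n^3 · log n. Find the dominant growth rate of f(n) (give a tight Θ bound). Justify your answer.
f(n) ∈ Θ(n^3 · log n)

Compare the terms by growth order. For large n, n^a · (log n)^b dominates n^a' · (log n)^b' iff a > a', or (a = a' and b > b'). Ranking the 5 terms shows the dominant one is 4 · n^3 · log n. Hence f(n) ∈ Θ(n^3 · log n).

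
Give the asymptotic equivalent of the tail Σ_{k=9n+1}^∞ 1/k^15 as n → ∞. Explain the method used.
Σ_{k>9n} 1/k^15 ~ 1/(14 · (9n)^14)

Compare to the integral: ∫_{9n}^∞ x^(−15) dx = [−x^(−14)/14]_{9n}^∞ = 1/((15−1)·(9n)^14). Euler-Maclaurin then gives
  Σ_{k>9n} 1/k^15 = ∫_{9n}^∞ dx/x^15 − 1/(2·(9n)^15) + O(1/(9n)^16).
(Equivalently this is ζ(15) − Σ_{k≤9n} 1/k^15.)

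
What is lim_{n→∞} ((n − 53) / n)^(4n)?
lim = e^(−212)

Rewrite as (1 − 53/n)^(4n). By the standard limit (1 + x/n)^n → e^x, we have (1 − 53/n)^n → e^(−53), and raising to the 4th power gives e^(−212).
More precisely, ln[(1 − 53/n)^(4n)] = 4n · ln(1 − 53/n) = 4n · (-53/n + O(1/n^2)) = -212 + O(1/n) → -212.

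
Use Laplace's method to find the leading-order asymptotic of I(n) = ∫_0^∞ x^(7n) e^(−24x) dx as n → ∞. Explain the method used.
I(n) ~ (sqrt(2π·7n) / 24) · (7n/(24e))^(7n)

Write the integrand as exp(7n ln x − 24x) and set f(x) = 7n ln x − 24x. Then f'(x) = 7n/x − 24 = 0 at x* = 7n/24, and f''(x*) = −7n/x*^2 = −24^2/(7n). Laplace's method (interior maximum) gives
  I(n) ~ e^(f(x*)) · sqrt(2π / |f''(x*)|)
        = exp(7n ln(7n/24) − 7n) · sqrt(2π · 7n / 24^2)
        = (7n/24)^(7n) e^(−7n) · sqrt(2π·7n) / 24
        = (sqrt(2π·7n) / 24) · (7n/(24e))^(7n).
This matches Γ(7n+1)/24^(7n+1) with Stirling applied to Γ.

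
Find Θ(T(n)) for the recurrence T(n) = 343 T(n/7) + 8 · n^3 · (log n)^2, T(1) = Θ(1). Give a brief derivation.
T(n) = Θ(n^3 · (log n)^3)

Here log_7 343 = 3 and f(n) = 8 · n^3 · (log n)^2 = Θ(n^(log_7 343) · (log n)^2). This is the extended Case 2 of the master theorem (f matches the critical exponent up to log factors), giving T(n) = Θ(n^(log_7 343) · (log n)^(2+1)) = Θ(n^3 · (log n)^3).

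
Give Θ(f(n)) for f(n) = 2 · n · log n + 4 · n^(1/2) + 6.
f(n) ∈ Θ(n · log n)

Compare the terms by growth order. For large n, n^a · (log n)^b dominates n^a' · (log n)^b' iff a > a', or (a = a' and b > b'). Ranking the 3 terms shows the dominant one is 2 · n · log n. Hence f(n) ∈ Θ(n · log n).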